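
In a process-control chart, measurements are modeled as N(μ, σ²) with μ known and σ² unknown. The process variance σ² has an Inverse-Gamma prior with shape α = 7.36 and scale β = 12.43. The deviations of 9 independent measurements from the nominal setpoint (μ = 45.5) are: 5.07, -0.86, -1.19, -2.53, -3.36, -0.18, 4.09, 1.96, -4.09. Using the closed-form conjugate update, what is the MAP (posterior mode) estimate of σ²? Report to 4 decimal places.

With known mean μ and an Inverse-Gamma(α, β) prior on σ², the Normal likelihood is conjugate: posterior is Inv-Gamma(α + n/2, β + Σ(xᵢ−μ)²/2).
Σ(xᵢ−μ)² = (5.07)² + (-0.86)² + (-1.19)² + (-2.53)² + (-3.36)² + (-0.18)² + (4.09)² + (1.96)² + (-4.09)² = 82.8813.
Posterior: Inv-Gamma(7.36 + 9/2, 12.43 + 82.8813/2) = Inv-Gamma(11.86, 53.87065).
Mode = β/(α+1) = 53.87065/12.86 = 4.1890.

4.1890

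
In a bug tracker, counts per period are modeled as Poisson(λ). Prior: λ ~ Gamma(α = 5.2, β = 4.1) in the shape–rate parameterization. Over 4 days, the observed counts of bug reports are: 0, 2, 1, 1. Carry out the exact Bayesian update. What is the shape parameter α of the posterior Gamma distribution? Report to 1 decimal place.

9.2

With a Gamma(shape α, rate β) prior, the Poisson likelihood is conjugate: the posterior is Gamma(α + ΣXᵢ, β + n).
Sum of counts S = 4 over n = 4 days.
Posterior: Gamma(α+S, β+n) = Gamma(5.2+4, 4.1+4) = Gamma(9.2, 8.1).
Posterior α = 9.2.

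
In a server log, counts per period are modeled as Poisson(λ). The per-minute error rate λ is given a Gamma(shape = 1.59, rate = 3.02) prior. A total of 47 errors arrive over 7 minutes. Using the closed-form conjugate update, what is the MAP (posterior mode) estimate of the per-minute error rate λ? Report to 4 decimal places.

With a Gamma(shape α, rate β) prior, the Poisson likelihood is conjugate: the posterior is Gamma(α + ΣXᵢ, β + n).
Posterior: Gamma(α+S, β+n) = Gamma(1.59+47, 3.02+7) = Gamma(48.59, 10.02).
Mode of Gamma(α,β) for α≥1 is (α−1)/β = 47.59/10.02 = 4.7495.

4.7495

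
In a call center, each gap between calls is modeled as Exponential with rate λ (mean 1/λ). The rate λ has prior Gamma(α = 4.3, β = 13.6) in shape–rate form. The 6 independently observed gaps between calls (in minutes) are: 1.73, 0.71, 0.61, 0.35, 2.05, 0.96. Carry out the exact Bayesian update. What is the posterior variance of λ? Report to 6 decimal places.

With a Gamma(shape α, rate β) prior on the exponential rate λ, the posterior after n observations with total T = Σxᵢ is Gamma(α+n, β+T).
Sum of observations T = 6.41 minutes; n = 6.
Posterior: Gamma(4.3+6, 13.6+6.41) = Gamma(10.3, 20.01).
Var = α/β² = 0.025724.

0.025724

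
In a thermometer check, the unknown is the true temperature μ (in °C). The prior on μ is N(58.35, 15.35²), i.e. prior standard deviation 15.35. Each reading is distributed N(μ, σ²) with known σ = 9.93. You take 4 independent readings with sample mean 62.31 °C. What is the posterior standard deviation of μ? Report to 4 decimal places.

For Normal data with known variance σ², a Normal(μ₀, σ₀²) prior on μ is conjugate. Posterior precision = 1/σ₀² + n/σ²; posterior mean is the precision-weighted average of μ₀ and x̄.
σ₀² = 15.35² = 235.6225, σ² = 9.93² = 98.6049; σ² + n·σ₀² = 98.6049 + 4·235.6225 = 1041.0949.
Posterior precision = 1/σ₀² + n/σ² = 1/235.6225 + 4/98.6049 = (σ² + n·σ₀²)/(σ₀²σ²) = 1041.0949/(235.6225·98.6049); posterior variance σₙ² = σ₀²σ²/(σ² + n·σ₀²) = 235.6225·98.6049/1041.0949 = 22.316441.
Posterior SD = √σₙ² = √(235.6225·98.6049/1041.0949) = 4.7240.

4.7240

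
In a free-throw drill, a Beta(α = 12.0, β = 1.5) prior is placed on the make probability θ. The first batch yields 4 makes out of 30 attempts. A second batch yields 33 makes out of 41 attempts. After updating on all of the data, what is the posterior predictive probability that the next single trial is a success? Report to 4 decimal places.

The Beta prior is conjugate to a Binomial/Bernoulli likelihood; the update adds successes to α and failures to β.
After batch 1: Beta(12.0+4, 1.5+26) = Beta(16.0, 27.5).
After batch 2: Beta(16.0+33, 27.5+8) = Beta(49.0, 35.5).
For a single future Bernoulli trial, P(success | data) = α/(α+β) = 0.5799.

0.5799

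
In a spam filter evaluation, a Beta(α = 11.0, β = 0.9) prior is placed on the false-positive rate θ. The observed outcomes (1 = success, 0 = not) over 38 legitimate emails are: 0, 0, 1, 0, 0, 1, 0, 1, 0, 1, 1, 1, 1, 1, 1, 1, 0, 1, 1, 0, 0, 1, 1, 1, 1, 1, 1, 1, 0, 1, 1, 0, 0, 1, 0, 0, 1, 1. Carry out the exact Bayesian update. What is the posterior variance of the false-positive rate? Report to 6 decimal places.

0.004115

The Beta prior is conjugate to a Binomial/Bernoulli likelihood; the update adds successes to α and failures to β.
Posterior: Beta(α+k, β+n−k) = Beta(11.0+24, 0.9+14) = Beta(35.0, 14.9).
Var = αβ/((α+β)²(α+β+1)) = 35.0·14.9/(49.9²·50.9) = 0.004115.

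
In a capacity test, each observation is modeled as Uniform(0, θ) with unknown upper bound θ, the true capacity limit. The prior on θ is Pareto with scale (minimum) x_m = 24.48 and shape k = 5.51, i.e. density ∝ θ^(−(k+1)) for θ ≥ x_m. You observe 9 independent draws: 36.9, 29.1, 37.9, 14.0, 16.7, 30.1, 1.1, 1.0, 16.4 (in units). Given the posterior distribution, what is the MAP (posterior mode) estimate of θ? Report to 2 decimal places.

37.90

A Pareto(scale x_m, shape k) prior on the upper bound θ of Uniform(0, θ) is conjugate: posterior is Pareto(max(x_m, max xᵢ), k + n).
Sample maximum = 37.9; prior scale x_m = 24.48 → posterior scale = max = 37.90.
Posterior shape = 5.51 + 9 = 14.51.
The Pareto density is decreasing on [x_m, ∞), so the mode is x_m = 37.90.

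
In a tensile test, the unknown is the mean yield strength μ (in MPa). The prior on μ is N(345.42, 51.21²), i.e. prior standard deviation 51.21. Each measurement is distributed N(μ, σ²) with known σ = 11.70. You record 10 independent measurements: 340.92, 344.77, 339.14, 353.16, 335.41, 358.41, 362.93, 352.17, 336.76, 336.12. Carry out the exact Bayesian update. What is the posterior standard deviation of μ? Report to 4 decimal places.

For Normal data with known variance σ², a Normal(μ₀, σ₀²) prior on μ is conjugate. Posterior precision = 1/σ₀² + n/σ²; posterior mean is the precision-weighted average of μ₀ and x̄.
σ₀² = 51.21² = 2622.4641, σ² = 11.70² = 136.89; σ² + n·σ₀² = 136.89 + 10·2622.4641 = 26361.531.
Posterior precision = 1/σ₀² + n/σ² = 1/2622.4641 + 10/136.89 = (σ² + n·σ₀²)/(σ₀²σ²) = 26361.531/(2622.4641·136.89); posterior variance σₙ² = σ₀²σ²/(σ² + n·σ₀²) = 2622.4641·136.89/26361.531 = 13.617916.
Posterior SD = √σₙ² = √(2622.4641·136.89/26361.531) = 3.6902.

3.6902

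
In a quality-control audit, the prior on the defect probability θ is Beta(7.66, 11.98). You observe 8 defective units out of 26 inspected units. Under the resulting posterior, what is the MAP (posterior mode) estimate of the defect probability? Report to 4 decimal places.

0.3359

The Beta prior is conjugate to a Binomial/Bernoulli likelihood; the update adds successes to α and failures to β.
Posterior: Beta(α+k, β+n−k) = Beta(7.66+8, 11.98+18) = Beta(15.66, 29.98).
Mode of Beta(a,b) for a,b>1 is (a−1)/(a+b−2) = 14.66/43.64 = 0.3359.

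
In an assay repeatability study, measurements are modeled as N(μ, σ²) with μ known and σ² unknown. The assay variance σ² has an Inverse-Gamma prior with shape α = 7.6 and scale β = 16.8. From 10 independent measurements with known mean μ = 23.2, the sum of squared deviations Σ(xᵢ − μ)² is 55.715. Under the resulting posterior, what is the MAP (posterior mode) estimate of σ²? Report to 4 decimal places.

With known mean μ and an Inverse-Gamma(α, β) prior on σ², the Normal likelihood is conjugate: posterior is Inv-Gamma(α + n/2, β + Σ(xᵢ−μ)²/2).
Posterior: Inv-Gamma(7.6 + 10/2, 16.8 + 55.715/2) = Inv-Gamma(12.60, 44.6575).
Mode = β/(α+1) = 44.6575/13.60 = 3.2836.

3.2836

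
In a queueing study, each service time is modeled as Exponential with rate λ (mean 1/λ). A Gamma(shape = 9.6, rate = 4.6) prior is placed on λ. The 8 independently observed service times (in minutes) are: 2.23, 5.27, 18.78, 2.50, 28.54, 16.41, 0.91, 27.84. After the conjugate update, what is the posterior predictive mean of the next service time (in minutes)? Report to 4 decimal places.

6.4506

With a Gamma(shape α, rate β) prior on the exponential rate λ, the posterior after n observations with total T = Σxᵢ is Gamma(α+n, β+T).
Sum of observations T = 102.48 minutes; n = 8.
Posterior: Gamma(9.6+8, 4.6+102.48) = Gamma(17.6, 107.08).
The predictive distribution for the next observation is Lomax; its mean is β/(α−1) = 107.08/16.6 = 6.4506.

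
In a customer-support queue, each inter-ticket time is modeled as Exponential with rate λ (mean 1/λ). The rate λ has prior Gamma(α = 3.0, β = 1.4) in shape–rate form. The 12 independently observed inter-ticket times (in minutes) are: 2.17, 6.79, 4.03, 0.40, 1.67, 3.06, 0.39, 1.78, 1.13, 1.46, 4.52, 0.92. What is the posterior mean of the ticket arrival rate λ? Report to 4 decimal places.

0.5047

With a Gamma(shape α, rate β) prior on the exponential rate λ, the posterior after n observations with total T = Σxᵢ is Gamma(α+n, β+T).
Sum of observations T = 28.32 minutes; n = 12.
Posterior: Gamma(3.0+12, 1.4+28.32) = Gamma(15.0, 29.72).
Posterior mean of λ = α/β = 15.0/29.72 = 0.5047.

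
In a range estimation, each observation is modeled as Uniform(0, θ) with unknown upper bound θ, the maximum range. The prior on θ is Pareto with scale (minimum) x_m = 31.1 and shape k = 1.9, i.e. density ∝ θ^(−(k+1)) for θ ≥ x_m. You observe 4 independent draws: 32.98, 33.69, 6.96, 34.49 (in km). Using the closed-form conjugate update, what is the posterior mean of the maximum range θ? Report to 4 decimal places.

A Pareto(scale x_m, shape k) prior on the upper bound θ of Uniform(0, θ) is conjugate: posterior is Pareto(max(x_m, max xᵢ), k + n).
Sample maximum = 34.49; prior scale x_m = 31.1 → posterior scale = max = 34.49.
Posterior shape = 1.9 + 4 = 5.9.
E[θ|data] = k·x_m/(k−1) = 5.9·34.49/4.9 = 41.5288.

41.5288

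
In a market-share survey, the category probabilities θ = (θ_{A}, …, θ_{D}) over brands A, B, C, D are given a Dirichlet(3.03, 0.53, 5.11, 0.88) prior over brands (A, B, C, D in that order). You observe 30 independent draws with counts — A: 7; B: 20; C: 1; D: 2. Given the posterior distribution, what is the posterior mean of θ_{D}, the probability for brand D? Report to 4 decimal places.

The Dirichlet prior is conjugate to the Multinomial likelihood: each posterior αⱼ = prior αⱼ + observed count nⱼ.
Posterior concentration: (10.03, 20.53, 6.11, 2.88), total = 39.55.
E[θ_{D}|data] = α_{D}/Σα = 2.88/39.55 = 0.0728.

0.0728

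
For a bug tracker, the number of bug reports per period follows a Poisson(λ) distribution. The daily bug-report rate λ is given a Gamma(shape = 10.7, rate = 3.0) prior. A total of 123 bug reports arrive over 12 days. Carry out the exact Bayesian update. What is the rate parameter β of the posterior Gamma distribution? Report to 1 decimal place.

15.0

With a Gamma(shape α, rate β) prior, the Poisson likelihood is conjugate: the posterior is Gamma(α + ΣXᵢ, β + n).
Posterior: Gamma(α+S, β+n) = Gamma(10.7+123, 3.0+12) = Gamma(133.7, 15.0).
Posterior β = 15.0.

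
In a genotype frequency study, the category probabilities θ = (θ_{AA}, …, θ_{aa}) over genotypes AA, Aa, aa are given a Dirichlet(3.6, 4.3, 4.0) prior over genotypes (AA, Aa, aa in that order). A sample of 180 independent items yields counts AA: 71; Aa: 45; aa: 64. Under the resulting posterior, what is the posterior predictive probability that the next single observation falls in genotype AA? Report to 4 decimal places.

0.3887

The Dirichlet prior is conjugate to the Multinomial likelihood: each posterior αⱼ = prior αⱼ + observed count nⱼ.
Posterior concentration: (74.6, 49.3, 68.0), total = 191.9.
P(next = AA | data) = α_{AA}/Σα = 0.3887.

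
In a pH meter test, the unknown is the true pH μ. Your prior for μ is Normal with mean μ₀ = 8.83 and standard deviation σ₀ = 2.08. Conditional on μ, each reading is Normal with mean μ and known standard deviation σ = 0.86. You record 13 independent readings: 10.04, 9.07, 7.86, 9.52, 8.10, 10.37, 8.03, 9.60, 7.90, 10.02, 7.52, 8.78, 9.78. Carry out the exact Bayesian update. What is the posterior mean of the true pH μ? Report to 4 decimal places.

For Normal data with known variance σ², a Normal(μ₀, σ₀²) prior on μ is conjugate. Posterior precision = 1/σ₀² + n/σ²; posterior mean is the precision-weighted average of μ₀ and x̄.
Σxᵢ = 10.04 + 9.07 + 7.86 + 9.52 + 8.10 + 10.37 + 8.03 + 9.60 + 7.90 + 10.02 + 7.52 + 8.78 + 9.78 = 116.59, so n·x̄ = 116.59.
σ₀² = 2.08² = 4.3264, σ² = 0.86² = 0.7396; σ² + n·σ₀² = 0.7396 + 13·4.3264 = 56.9828.
Posterior mean = (μ₀/σ₀² + n·x̄/σ²)/(1/σ₀² + n/σ²) = (σ²·μ₀ + σ₀²·n·x̄)/(σ² + n·σ₀²) = (0.7396·8.83 + 4.3264·116.59)/56.9828 = 510.945644/56.9828 = 8.9667.

8.9667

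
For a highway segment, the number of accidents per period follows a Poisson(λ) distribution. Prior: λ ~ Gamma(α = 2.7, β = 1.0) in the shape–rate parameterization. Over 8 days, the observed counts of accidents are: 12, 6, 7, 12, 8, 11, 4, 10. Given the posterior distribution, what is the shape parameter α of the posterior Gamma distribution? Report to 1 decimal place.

With a Gamma(shape α, rate β) prior, the Poisson likelihood is conjugate: the posterior is Gamma(α + ΣXᵢ, β + n).
Sum of counts S = 70 over n = 8 days.
Posterior: Gamma(α+S, β+n) = Gamma(2.7+70, 1.0+8) = Gamma(72.7, 9.0).
Posterior α = 72.7.

72.7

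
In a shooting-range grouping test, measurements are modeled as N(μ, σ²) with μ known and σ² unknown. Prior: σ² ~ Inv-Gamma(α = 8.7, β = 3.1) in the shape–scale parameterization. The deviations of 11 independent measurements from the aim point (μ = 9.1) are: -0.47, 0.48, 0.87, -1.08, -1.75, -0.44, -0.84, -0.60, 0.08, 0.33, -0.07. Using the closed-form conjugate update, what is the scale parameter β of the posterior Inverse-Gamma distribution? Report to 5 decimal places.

With known mean μ and an Inverse-Gamma(α, β) prior on σ², the Normal likelihood is conjugate: posterior is Inv-Gamma(α + n/2, β + Σ(xᵢ−μ)²/2).
Σ(xᵢ−μ)² = (-0.47)² + (0.48)² + (0.87)² + (-1.08)² + (-1.75)² + (-0.44)² + (-0.84)² + (-0.60)² + (0.08)² + (0.33)² + (-0.07)² = 6.8165.
Posterior: Inv-Gamma(8.7 + 11/2, 3.1 + 6.8165/2) = Inv-Gamma(14.20, 6.50825).
Posterior β = 6.50825.

6.50825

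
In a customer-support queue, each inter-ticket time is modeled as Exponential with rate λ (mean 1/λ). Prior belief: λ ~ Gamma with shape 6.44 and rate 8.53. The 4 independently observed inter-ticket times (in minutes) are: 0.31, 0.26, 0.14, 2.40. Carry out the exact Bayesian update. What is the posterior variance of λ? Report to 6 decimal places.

0.077054

With a Gamma(shape α, rate β) prior on the exponential rate λ, the posterior after n observations with total T = Σxᵢ is Gamma(α+n, β+T).
Sum of observations T = 3.11 minutes; n = 4.
Posterior: Gamma(6.44+4, 8.53+3.11) = Gamma(10.44, 11.64).
Var = α/β² = 0.077054.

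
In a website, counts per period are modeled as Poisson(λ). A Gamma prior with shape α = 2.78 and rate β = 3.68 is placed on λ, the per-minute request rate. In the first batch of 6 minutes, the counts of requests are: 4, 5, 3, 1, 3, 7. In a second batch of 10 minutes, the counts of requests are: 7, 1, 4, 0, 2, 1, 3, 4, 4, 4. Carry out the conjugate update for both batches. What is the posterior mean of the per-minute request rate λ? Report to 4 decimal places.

With a Gamma(shape α, rate β) prior, the Poisson likelihood is conjugate: the posterior is Gamma(α + ΣXᵢ, β + n).
Batch 1: sum of counts S = 23 over n = 6 minutes.
After batch 1: Gamma(α+S, β+n) = Gamma(2.78+23, 3.68+6) = Gamma(25.78, 9.68).
Batch 2: sum of counts S = 30 over n = 10 minutes.
After batch 2: Gamma(α+S, β+n) = Gamma(25.78+30, 9.68+10) = Gamma(55.78, 19.68).
Posterior mean = α/β = 55.78/19.68 = 2.8343.

2.8343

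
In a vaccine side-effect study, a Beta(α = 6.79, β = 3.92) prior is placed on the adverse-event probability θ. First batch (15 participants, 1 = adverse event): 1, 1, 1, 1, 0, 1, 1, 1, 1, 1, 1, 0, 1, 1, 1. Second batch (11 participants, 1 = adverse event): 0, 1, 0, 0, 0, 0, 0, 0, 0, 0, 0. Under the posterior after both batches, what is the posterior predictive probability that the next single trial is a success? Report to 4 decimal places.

0.5663

The Beta prior is conjugate to a Binomial/Bernoulli likelihood; the update adds successes to α and failures to β.
After batch 1: Beta(6.79+13, 3.92+2) = Beta(19.79, 5.92).
After batch 2: Beta(19.79+1, 5.92+10) = Beta(20.79, 15.92).
For a single future Bernoulli trial, P(success | data) = α/(α+β) = 0.5663.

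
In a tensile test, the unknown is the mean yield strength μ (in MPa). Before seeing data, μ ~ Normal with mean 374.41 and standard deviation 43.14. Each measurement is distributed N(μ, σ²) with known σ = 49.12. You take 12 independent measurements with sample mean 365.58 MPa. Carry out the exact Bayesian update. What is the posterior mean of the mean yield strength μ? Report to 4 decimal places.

For Normal data with known variance σ², a Normal(μ₀, σ₀²) prior on μ is conjugate. Posterior precision = 1/σ₀² + n/σ²; posterior mean is the precision-weighted average of μ₀ and x̄.
n·x̄ = 12·365.58 = 4386.96.
σ₀² = 43.14² = 1861.0596, σ² = 49.12² = 2412.7744; σ² + n·σ₀² = 2412.7744 + 12·1861.0596 = 24745.4896.
Posterior mean = (μ₀/σ₀² + n·x̄/σ²)/(1/σ₀² + n/σ²) = (σ²·μ₀ + σ₀²·n·x̄)/(σ² + n·σ₀²) = (2412.7744·374.41 + 1861.0596·4386.96)/24745.4896 = 9067760.88592/24745.4896 = 366.4410.

366.4410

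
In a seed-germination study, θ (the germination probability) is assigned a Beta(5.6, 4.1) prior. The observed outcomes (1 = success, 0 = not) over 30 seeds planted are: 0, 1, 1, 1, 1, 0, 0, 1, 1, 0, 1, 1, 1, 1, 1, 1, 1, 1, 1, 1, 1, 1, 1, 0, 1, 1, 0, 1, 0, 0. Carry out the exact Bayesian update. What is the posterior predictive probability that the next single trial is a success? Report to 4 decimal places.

0.6952

The Beta prior is conjugate to a Binomial/Bernoulli likelihood; the update adds successes to α and failures to β.
Posterior: Beta(α+k, β+n−k) = Beta(5.6+22, 4.1+8) = Beta(27.6, 12.1).
For a single future Bernoulli trial, P(success | data) = α/(α+β) = 0.6952.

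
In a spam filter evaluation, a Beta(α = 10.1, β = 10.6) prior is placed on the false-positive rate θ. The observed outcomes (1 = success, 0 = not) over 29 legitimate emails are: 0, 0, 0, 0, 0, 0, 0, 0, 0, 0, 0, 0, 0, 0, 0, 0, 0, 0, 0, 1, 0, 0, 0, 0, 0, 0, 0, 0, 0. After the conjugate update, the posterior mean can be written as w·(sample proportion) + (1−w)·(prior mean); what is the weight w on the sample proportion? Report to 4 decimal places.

The Beta prior is conjugate to a Binomial/Bernoulli likelihood; the update adds successes to α and failures to β.
Posterior mean = (α₀+k)/(α₀+β₀+n) = [n/(α₀+β₀+n)]·(k/n) + [(α₀+β₀)/(α₀+β₀+n)]·α₀/(α₀+β₀), so only n and the prior enter the weight.
The weight on the data is w = n/(α₀+β₀+n) = 29/(10.1+10.6+29) = 29/49.7 = 0.5835.

0.5835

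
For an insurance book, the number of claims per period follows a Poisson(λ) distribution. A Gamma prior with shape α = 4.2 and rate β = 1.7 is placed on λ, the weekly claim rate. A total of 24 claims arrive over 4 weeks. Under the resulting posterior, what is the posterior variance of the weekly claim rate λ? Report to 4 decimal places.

0.8680

With a Gamma(shape α, rate β) prior, the Poisson likelihood is conjugate: the posterior is Gamma(α + ΣXᵢ, β + n).
Posterior: Gamma(α+S, β+n) = Gamma(4.2+24, 1.7+4) = Gamma(28.2, 5.7).
Var = α/β² = 28.2/5.7² = 0.8680.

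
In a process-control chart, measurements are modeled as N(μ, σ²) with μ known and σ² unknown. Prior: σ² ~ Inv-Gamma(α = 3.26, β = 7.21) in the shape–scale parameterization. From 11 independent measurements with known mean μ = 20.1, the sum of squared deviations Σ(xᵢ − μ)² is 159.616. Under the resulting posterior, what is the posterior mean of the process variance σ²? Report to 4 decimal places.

With known mean μ and an Inverse-Gamma(α, β) prior on σ², the Normal likelihood is conjugate: posterior is Inv-Gamma(α + n/2, β + Σ(xᵢ−μ)²/2).
Posterior: Inv-Gamma(3.26 + 11/2, 7.21 + 159.616/2) = Inv-Gamma(8.76, 87.0180).
E[σ²|data] = β/(α−1) = 87.0180/7.76 = 11.2137.

11.2137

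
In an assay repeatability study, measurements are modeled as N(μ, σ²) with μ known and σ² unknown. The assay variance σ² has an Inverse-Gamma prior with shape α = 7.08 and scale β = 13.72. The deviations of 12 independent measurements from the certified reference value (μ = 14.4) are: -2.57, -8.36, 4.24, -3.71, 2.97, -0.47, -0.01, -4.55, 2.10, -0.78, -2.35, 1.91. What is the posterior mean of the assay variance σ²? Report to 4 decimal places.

With known mean μ and an Inverse-Gamma(α, β) prior on σ², the Normal likelihood is conjugate: posterior is Inv-Gamma(α + n/2, β + Σ(xᵢ−μ)²/2).
Σ(xᵢ−μ)² = (-2.57)² + (-8.36)² + (4.24)² + (-3.71)² + (2.97)² + (-0.47)² + (-0.01)² + (-4.55)² + (2.10)² + (-0.78)² + (-2.35)² + (1.91)² = 152.1696.
Posterior: Inv-Gamma(7.08 + 12/2, 13.72 + 152.1696/2) = Inv-Gamma(13.08, 89.80480).
E[σ²|data] = β/(α−1) = 89.80480/12.08 = 7.4342.

7.4342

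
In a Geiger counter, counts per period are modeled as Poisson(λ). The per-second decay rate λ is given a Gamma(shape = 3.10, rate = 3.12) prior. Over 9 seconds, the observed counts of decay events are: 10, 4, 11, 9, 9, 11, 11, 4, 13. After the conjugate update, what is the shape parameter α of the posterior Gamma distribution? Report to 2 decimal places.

85.10

With a Gamma(shape α, rate β) prior, the Poisson likelihood is conjugate: the posterior is Gamma(α + ΣXᵢ, β + n).
Sum of counts S = 82 over n = 9 seconds.
Posterior: Gamma(α+S, β+n) = Gamma(3.10+82, 3.12+9) = Gamma(85.10, 12.12).
Posterior α = 85.10.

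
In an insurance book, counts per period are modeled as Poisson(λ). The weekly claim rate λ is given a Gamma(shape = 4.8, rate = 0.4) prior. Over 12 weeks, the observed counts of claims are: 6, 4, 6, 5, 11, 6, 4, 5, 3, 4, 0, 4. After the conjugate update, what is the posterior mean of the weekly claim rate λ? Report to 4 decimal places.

With a Gamma(shape α, rate β) prior, the Poisson likelihood is conjugate: the posterior is Gamma(α + ΣXᵢ, β + n).
Sum of counts S = 58 over n = 12 weeks.
Posterior: Gamma(α+S, β+n) = Gamma(4.8+58, 0.4+12) = Gamma(62.8, 12.4).
Posterior mean = α/β = 62.8/12.4 = 5.0645.

5.0645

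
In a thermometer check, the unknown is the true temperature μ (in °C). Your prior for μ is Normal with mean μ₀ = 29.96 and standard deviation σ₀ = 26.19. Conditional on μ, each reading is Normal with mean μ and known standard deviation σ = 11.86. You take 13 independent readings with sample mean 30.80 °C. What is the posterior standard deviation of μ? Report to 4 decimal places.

3.2637

For Normal data with known variance σ², a Normal(μ₀, σ₀²) prior on μ is conjugate. Posterior precision = 1/σ₀² + n/σ²; posterior mean is the precision-weighted average of μ₀ and x̄.
σ₀² = 26.19² = 685.9161, σ² = 11.86² = 140.6596; σ² + n·σ₀² = 140.6596 + 13·685.9161 = 9057.5689.
Posterior precision = 1/σ₀² + n/σ² = 1/685.9161 + 13/140.6596 = (σ² + n·σ₀²)/(σ₀²σ²) = 9057.5689/(685.9161·140.6596); posterior variance σₙ² = σ₀²σ²/(σ² + n·σ₀²) = 685.9161·140.6596/9057.5689 = 10.651940.
Posterior SD = √σₙ² = √(685.9161·140.6596/9057.5689) = 3.2637.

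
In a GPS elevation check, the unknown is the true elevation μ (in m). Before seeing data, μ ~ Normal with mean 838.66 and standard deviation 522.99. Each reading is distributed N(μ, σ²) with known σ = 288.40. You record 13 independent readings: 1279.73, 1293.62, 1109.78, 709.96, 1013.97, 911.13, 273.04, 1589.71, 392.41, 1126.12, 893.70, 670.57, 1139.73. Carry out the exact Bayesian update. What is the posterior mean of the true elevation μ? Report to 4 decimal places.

951.4742

For Normal data with known variance σ², a Normal(μ₀, σ₀²) prior on μ is conjugate. Posterior precision = 1/σ₀² + n/σ²; posterior mean is the precision-weighted average of μ₀ and x̄.
Σxᵢ = 1279.73 + 1293.62 + 1109.78 + 709.96 + 1013.97 + 911.13 + 273.04 + 1589.71 + 392.41 + 1126.12 + 893.70 + 670.57 + 1139.73 = 12403.47, so n·x̄ = 12403.47.
σ₀² = 522.99² = 273518.5401, σ² = 288.40² = 83174.56; σ² + n·σ₀² = 83174.56 + 13·273518.5401 = 3638915.5813.
Posterior mean = (μ₀/σ₀² + n·x̄/σ²)/(1/σ₀² + n/σ²) = (σ²·μ₀ + σ₀²·n·x̄)/(σ² + n·σ₀²) = (83174.56·838.66 + 273518.5401·12403.47)/3638915.5813 = 3462334183.063747/3638915.5813 = 951.4742.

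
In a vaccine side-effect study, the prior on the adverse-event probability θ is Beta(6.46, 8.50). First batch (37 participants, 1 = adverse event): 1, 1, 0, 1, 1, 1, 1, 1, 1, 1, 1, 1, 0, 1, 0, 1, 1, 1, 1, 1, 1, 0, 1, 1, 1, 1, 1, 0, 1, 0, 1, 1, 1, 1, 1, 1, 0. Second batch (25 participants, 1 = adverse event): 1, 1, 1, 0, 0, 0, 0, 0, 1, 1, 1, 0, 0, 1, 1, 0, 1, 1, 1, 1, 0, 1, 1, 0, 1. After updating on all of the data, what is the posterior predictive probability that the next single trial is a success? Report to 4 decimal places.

0.6687

The Beta prior is conjugate to a Binomial/Bernoulli likelihood; the update adds successes to α and failures to β.
After batch 1: Beta(6.46+30, 8.50+7) = Beta(36.46, 15.50).
After batch 2: Beta(36.46+15, 15.50+10) = Beta(51.46, 25.50).
For a single future Bernoulli trial, P(success | data) = α/(α+β) = 0.6687.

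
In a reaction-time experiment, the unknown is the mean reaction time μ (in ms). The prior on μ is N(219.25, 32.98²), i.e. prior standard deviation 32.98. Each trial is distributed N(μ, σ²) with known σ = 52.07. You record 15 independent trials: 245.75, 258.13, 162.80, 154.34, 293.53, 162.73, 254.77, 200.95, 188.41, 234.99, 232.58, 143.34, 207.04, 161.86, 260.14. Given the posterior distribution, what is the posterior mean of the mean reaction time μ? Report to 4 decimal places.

211.9675

For Normal data with known variance σ², a Normal(μ₀, σ₀²) prior on μ is conjugate. Posterior precision = 1/σ₀² + n/σ²; posterior mean is the precision-weighted average of μ₀ and x̄.
Σxᵢ = 245.75 + 258.13 + 162.80 + 154.34 + 293.53 + 162.73 + 254.77 + 200.95 + 188.41 + 234.99 + 232.58 + 143.34 + 207.04 + 161.86 + 260.14 = 3161.36, so n·x̄ = 3161.36.
σ₀² = 32.98² = 1087.6804, σ² = 52.07² = 2711.2849; σ² + n·σ₀² = 2711.2849 + 15·1087.6804 = 19026.4909.
Posterior mean = (μ₀/σ₀² + n·x̄/σ²)/(1/σ₀² + n/σ²) = (σ²·μ₀ + σ₀²·n·x̄)/(σ² + n·σ₀²) = (2711.2849·219.25 + 1087.6804·3161.36)/19026.4909 = 4032998.523669/19026.4909 = 211.9675.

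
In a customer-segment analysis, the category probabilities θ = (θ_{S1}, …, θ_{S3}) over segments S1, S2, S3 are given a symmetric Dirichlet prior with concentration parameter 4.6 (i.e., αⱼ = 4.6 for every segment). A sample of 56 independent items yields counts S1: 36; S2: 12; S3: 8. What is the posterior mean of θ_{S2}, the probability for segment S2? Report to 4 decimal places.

The Dirichlet prior is conjugate to the Multinomial likelihood: each posterior αⱼ = prior αⱼ + observed count nⱼ.
Posterior concentration: (40.6, 16.6, 12.6), total = 69.8.
E[θ_{S2}|data] = α_{S2}/Σα = 16.6/69.8 = 0.2378.

0.2378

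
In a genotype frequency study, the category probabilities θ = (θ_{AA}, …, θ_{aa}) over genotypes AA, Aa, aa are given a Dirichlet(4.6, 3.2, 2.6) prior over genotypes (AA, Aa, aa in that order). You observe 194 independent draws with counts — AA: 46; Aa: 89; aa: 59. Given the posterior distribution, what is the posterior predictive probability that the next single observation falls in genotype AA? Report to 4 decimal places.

0.2476

The Dirichlet prior is conjugate to the Multinomial likelihood: each posterior αⱼ = prior αⱼ + observed count nⱼ.
Posterior concentration: (50.6, 92.2, 61.6), total = 204.4.
P(next = AA | data) = α_{AA}/Σα = 0.2476.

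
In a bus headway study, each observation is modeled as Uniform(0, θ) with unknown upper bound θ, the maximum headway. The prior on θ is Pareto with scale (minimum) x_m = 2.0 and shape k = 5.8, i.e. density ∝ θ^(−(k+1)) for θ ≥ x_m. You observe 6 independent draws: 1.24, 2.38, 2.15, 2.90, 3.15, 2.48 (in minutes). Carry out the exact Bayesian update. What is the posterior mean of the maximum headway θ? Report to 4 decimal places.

A Pareto(scale x_m, shape k) prior on the upper bound θ of Uniform(0, θ) is conjugate: posterior is Pareto(max(x_m, max xᵢ), k + n).
Sample maximum = 3.15; prior scale x_m = 2.0 → posterior scale = max = 3.15.
Posterior shape = 5.8 + 6 = 11.8.
E[θ|data] = k·x_m/(k−1) = 11.8·3.15/10.8 = 3.4417.

3.4417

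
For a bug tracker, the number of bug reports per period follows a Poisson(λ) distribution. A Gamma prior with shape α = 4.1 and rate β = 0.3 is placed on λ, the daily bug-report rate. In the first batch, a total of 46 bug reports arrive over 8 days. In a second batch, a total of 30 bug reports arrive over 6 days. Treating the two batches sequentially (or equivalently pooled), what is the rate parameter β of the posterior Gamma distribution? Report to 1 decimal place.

With a Gamma(shape α, rate β) prior, the Poisson likelihood is conjugate: the posterior is Gamma(α + ΣXᵢ, β + n).
After batch 1: Gamma(α+S, β+n) = Gamma(4.1+46, 0.3+8) = Gamma(50.1, 8.3).
After batch 2: Gamma(α+S, β+n) = Gamma(50.1+30, 8.3+6) = Gamma(80.1, 14.3).
Posterior β = 14.3.

14.3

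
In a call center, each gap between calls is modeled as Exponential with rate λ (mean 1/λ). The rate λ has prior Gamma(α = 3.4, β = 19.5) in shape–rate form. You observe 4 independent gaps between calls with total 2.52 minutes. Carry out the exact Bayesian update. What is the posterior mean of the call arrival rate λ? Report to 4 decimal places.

0.3361

With a Gamma(shape α, rate β) prior on the exponential rate λ, the posterior after n observations with total T = Σxᵢ is Gamma(α+n, β+T).
Posterior: Gamma(3.4+4, 19.5+2.52) = Gamma(7.4, 22.02).
Posterior mean of λ = α/β = 7.4/22.02 = 0.3361.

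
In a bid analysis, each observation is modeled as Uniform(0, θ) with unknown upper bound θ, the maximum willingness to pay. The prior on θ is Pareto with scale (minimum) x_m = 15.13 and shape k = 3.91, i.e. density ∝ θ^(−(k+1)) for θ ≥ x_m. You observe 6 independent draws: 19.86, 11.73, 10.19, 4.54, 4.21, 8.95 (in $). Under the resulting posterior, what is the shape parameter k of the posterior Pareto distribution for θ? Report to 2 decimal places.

A Pareto(scale x_m, shape k) prior on the upper bound θ of Uniform(0, θ) is conjugate: posterior is Pareto(max(x_m, max xᵢ), k + n).
Sample maximum = 19.86; prior scale x_m = 15.13 → posterior scale = max = 19.86.
Posterior shape = 3.91 + 6 = 9.91.
Posterior shape k = 9.91.

9.91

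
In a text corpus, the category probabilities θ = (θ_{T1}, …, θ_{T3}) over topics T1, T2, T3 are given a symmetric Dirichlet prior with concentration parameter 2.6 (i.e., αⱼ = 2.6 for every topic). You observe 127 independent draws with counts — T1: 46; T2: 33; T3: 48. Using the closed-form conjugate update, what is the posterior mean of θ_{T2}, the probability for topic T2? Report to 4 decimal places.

0.2641

The Dirichlet prior is conjugate to the Multinomial likelihood: each posterior αⱼ = prior αⱼ + observed count nⱼ.
Posterior concentration: (48.6, 35.6, 50.6), total = 134.8.
E[θ_{T2}|data] = α_{T2}/Σα = 35.6/134.8 = 0.2641.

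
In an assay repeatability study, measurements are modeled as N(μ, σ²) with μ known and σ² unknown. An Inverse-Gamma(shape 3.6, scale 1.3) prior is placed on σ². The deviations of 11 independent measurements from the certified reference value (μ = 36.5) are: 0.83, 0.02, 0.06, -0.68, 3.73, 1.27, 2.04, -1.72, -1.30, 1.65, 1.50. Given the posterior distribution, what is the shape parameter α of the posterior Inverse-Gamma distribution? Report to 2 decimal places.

With known mean μ and an Inverse-Gamma(α, β) prior on σ², the Normal likelihood is conjugate: posterior is Inv-Gamma(α + n/2, β + Σ(xᵢ−μ)²/2).
Σ(xᵢ−μ)² = (0.83)² + (0.02)² + (0.06)² + (-0.68)² + (3.73)² + (1.27)² + (2.04)² + (-1.72)² + (-1.30)² + (1.65)² + (1.50)² = 30.4636.
Posterior: Inv-Gamma(3.6 + 11/2, 1.3 + 30.4636/2) = Inv-Gamma(9.10, 16.53180).
Posterior α = 9.10.

9.10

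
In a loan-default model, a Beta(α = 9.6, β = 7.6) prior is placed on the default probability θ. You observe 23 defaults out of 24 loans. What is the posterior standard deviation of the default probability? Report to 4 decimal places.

The Beta prior is conjugate to a Binomial/Bernoulli likelihood; the update adds successes to α and failures to β.
Posterior: Beta(α+k, β+n−k) = Beta(9.6+23, 7.6+1) = Beta(32.6, 8.6).
Var = αβ/((α+β)²(α+β+1)) = 32.6·8.6/(41.2²·42.2) = 0.00391389; SD = √0.00391389 = 0.0626.

0.0626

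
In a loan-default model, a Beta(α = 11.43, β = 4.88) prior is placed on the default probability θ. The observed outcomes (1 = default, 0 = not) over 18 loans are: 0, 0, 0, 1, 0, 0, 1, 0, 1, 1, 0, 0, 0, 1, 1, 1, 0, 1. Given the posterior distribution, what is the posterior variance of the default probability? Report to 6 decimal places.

0.006956

The Beta prior is conjugate to a Binomial/Bernoulli likelihood; the update adds successes to α and failures to β.
Posterior: Beta(α+k, β+n−k) = Beta(11.43+8, 4.88+10) = Beta(19.43, 14.88).
Var = αβ/((α+β)²(α+β+1)) = 19.43·14.88/(34.31²·35.31) = 0.006956.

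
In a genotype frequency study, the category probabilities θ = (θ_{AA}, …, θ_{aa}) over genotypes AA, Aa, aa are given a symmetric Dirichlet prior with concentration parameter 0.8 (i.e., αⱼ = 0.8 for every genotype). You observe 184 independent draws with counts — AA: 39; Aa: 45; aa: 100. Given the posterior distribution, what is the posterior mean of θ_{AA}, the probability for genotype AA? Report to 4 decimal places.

0.2135

The Dirichlet prior is conjugate to the Multinomial likelihood: each posterior αⱼ = prior αⱼ + observed count nⱼ.
Posterior concentration: (39.8, 45.8, 100.8), total = 186.4.
E[θ_{AA}|data] = α_{AA}/Σα = 39.8/186.4 = 0.2135.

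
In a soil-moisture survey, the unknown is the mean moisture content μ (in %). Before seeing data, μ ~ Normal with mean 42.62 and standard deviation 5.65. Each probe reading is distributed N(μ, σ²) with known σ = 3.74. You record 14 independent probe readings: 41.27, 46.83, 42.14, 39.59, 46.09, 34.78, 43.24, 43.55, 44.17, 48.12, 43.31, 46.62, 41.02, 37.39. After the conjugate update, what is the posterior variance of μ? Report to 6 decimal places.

For Normal data with known variance σ², a Normal(μ₀, σ₀²) prior on μ is conjugate. Posterior precision = 1/σ₀² + n/σ²; posterior mean is the precision-weighted average of μ₀ and x̄.
σ₀² = 5.65² = 31.9225, σ² = 3.74² = 13.9876; σ² + n·σ₀² = 13.9876 + 14·31.9225 = 460.9026.
Posterior precision = 1/σ₀² + n/σ² = 1/31.9225 + 14/13.9876 = (σ² + n·σ₀²)/(σ₀²σ²) = 460.9026/(31.9225·13.9876); posterior variance σₙ² = σ₀²σ²/(σ² + n·σ₀²) = 31.9225·13.9876/460.9026 = 0.968793.

0.968793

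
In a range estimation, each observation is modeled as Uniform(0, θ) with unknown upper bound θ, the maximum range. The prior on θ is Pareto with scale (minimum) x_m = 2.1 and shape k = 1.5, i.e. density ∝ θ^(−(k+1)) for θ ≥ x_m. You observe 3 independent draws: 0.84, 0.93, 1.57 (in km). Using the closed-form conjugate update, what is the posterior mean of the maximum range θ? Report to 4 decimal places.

2.7000

A Pareto(scale x_m, shape k) prior on the upper bound θ of Uniform(0, θ) is conjugate: posterior is Pareto(max(x_m, max xᵢ), k + n).
Sample maximum = 1.57; prior scale x_m = 2.1 → posterior scale = max = 2.10.
Posterior shape = 1.5 + 3 = 4.5.
E[θ|data] = k·x_m/(k−1) = 4.5·2.10/3.5 = 2.7000.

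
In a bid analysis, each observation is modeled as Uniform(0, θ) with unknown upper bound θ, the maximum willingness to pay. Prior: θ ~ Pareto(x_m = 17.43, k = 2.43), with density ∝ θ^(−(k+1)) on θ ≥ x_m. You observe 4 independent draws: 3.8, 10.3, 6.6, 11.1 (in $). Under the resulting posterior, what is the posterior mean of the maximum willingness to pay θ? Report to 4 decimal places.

20.6399

A Pareto(scale x_m, shape k) prior on the upper bound θ of Uniform(0, θ) is conjugate: posterior is Pareto(max(x_m, max xᵢ), k + n).
Sample maximum = 11.1; prior scale x_m = 17.43 → posterior scale = max = 17.43.
Posterior shape = 2.43 + 4 = 6.43.
E[θ|data] = k·x_m/(k−1) = 6.43·17.43/5.43 = 20.6399.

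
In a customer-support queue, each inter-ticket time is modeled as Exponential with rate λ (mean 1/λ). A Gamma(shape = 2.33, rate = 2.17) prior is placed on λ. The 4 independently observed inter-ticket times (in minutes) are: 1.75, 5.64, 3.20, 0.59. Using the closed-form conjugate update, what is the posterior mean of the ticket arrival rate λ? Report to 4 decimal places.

With a Gamma(shape α, rate β) prior on the exponential rate λ, the posterior after n observations with total T = Σxᵢ is Gamma(α+n, β+T).
Sum of observations T = 11.18 minutes; n = 4.
Posterior: Gamma(2.33+4, 2.17+11.18) = Gamma(6.33, 13.35).
Posterior mean of λ = α/β = 6.33/13.35 = 0.4742.

0.4742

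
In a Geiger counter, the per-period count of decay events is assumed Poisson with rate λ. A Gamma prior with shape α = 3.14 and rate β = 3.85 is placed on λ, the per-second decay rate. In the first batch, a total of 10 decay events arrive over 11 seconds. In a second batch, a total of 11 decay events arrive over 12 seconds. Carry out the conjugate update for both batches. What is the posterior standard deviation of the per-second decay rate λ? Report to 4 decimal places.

0.1830

With a Gamma(shape α, rate β) prior, the Poisson likelihood is conjugate: the posterior is Gamma(α + ΣXᵢ, β + n).
After batch 1: Gamma(α+S, β+n) = Gamma(3.14+10, 3.85+11) = Gamma(13.14, 14.85).
After batch 2: Gamma(α+S, β+n) = Gamma(13.14+11, 14.85+12) = Gamma(24.14, 26.85).
SD = √α/β = √24.14/26.85 = 0.1830.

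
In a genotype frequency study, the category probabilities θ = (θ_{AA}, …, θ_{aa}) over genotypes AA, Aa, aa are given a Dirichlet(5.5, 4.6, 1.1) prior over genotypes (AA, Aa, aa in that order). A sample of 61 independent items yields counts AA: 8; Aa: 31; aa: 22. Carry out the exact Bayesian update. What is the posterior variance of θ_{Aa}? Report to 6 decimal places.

0.003415

The Dirichlet prior is conjugate to the Multinomial likelihood: each posterior αⱼ = prior αⱼ + observed count nⱼ.
Posterior concentration: (13.5, 35.6, 23.1), total = 72.2.
Var[θ_j] = α_j(Σα−α_j)/((Σα)²(Σα+1)) = 35.6·36.6/(72.2²·73.2) = 0.003415.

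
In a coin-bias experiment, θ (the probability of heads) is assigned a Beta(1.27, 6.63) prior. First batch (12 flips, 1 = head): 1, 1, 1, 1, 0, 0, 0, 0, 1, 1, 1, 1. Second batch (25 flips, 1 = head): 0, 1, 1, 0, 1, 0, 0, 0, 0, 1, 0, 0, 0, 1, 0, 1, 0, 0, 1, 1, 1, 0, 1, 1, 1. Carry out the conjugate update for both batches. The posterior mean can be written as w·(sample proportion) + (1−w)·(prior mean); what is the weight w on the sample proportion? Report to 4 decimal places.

0.8241

The Beta prior is conjugate to a Binomial/Bernoulli likelihood; the update adds successes to α and failures to β.
Total number of flips: n = 12 + 25 = 37.
Posterior mean = (α₀+k)/(α₀+β₀+n) = [n/(α₀+β₀+n)]·(k/n) + [(α₀+β₀)/(α₀+β₀+n)]·α₀/(α₀+β₀), so only n and the prior enter the weight.
The weight on the data is w = n/(α₀+β₀+n) = 37/(1.27+6.63+37) = 37/44.90 = 0.8241.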